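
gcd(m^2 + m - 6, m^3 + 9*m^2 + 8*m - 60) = m - 2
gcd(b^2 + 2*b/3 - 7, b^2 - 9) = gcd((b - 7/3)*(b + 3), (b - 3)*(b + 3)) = b + 3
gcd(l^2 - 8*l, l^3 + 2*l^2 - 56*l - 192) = l - 8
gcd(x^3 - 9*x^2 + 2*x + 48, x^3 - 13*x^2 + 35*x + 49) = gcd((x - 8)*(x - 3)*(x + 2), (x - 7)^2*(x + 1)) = 1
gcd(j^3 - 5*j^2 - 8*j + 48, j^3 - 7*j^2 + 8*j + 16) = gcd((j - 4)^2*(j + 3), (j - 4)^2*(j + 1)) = j^2 - 8*j + 16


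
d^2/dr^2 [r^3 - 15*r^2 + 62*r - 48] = 6*r - 30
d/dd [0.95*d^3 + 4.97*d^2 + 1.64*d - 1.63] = 2.85*d^2 + 9.94*d + 1.64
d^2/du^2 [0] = 0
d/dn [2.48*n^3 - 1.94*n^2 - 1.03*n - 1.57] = 7.44*n^2 - 3.88*n - 1.03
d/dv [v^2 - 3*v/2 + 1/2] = 2*v - 3/2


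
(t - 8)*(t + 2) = t^2 - 6*t - 16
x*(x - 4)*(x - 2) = x^3 - 6*x^2 + 8*x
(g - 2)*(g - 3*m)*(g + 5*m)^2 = g^4 + 7*g^3*m - 2*g^3 - 5*g^2*m^2 - 14*g^2*m - 75*g*m^3 + 10*g*m^2 + 150*m^3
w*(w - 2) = w^2 - 2*w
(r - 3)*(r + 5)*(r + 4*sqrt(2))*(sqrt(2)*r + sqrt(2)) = sqrt(2)*r^4 + 3*sqrt(2)*r^3 + 8*r^3 - 13*sqrt(2)*r^2 + 24*r^2 - 104*r - 15*sqrt(2)*r - 120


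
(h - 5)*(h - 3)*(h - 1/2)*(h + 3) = h^4 - 11*h^3/2 - 13*h^2/2 + 99*h/2 - 45/2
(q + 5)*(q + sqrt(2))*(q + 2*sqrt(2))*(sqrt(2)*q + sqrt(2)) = sqrt(2)*q^4 + 6*q^3 + 6*sqrt(2)*q^3 + 9*sqrt(2)*q^2 + 36*q^2 + 30*q + 24*sqrt(2)*q + 20*sqrt(2)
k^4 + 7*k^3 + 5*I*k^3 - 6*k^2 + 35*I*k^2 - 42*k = k*(k + 7)*(k + 2*I)*(k + 3*I)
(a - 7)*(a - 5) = a^2 - 12*a + 35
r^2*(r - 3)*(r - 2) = r^4 - 5*r^3 + 6*r^2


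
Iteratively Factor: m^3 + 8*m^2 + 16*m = (m + 4)*(m^2 + 4*m) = (m + 4)^2*(m)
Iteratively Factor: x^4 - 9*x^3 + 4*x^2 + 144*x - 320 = (x - 5)*(x^3 - 4*x^2 - 16*x + 64) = (x - 5)*(x + 4)*(x^2 - 8*x + 16) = (x - 5)*(x - 4)*(x + 4)*(x - 4)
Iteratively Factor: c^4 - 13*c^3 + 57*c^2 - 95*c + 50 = (c - 2)*(c^3 - 11*c^2 + 35*c - 25) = (c - 5)*(c - 2)*(c^2 - 6*c + 5) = (c - 5)*(c - 2)*(c - 1)*(c - 5)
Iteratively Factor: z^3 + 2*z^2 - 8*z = (z)*(z^2 + 2*z - 8) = z*(z - 2)*(z + 4)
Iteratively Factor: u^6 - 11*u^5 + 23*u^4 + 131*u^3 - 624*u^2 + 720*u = (u - 4)*(u^5 - 7*u^4 - 5*u^3 + 111*u^2 - 180*u) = (u - 4)*(u + 4)*(u^4 - 11*u^3 + 39*u^2 - 45*u) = u*(u - 4)*(u + 4)*(u^3 - 11*u^2 + 39*u - 45) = u*(u - 5)*(u - 4)*(u + 4)*(u^2 - 6*u + 9) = u*(u - 5)*(u - 4)*(u - 3)*(u + 4)*(u - 3)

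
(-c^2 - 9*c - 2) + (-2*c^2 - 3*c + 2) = -3*c^2 - 12*c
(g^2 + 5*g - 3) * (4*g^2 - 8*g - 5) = 4*g^4 + 12*g^3 - 57*g^2 - g + 15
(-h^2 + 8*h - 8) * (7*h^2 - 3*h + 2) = -7*h^4 + 59*h^3 - 82*h^2 + 40*h - 16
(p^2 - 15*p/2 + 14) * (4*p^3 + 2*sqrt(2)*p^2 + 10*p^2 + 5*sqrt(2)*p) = 4*p^5 - 20*p^4 + 2*sqrt(2)*p^4 - 19*p^3 - 10*sqrt(2)*p^3 - 19*sqrt(2)*p^2/2 + 140*p^2 + 70*sqrt(2)*p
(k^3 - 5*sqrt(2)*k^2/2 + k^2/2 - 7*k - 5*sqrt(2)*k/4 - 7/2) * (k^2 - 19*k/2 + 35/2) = k^5 - 9*k^4 - 5*sqrt(2)*k^4/2 + 23*k^3/4 + 45*sqrt(2)*k^3/2 - 255*sqrt(2)*k^2/8 + 287*k^2/4 - 357*k/4 - 175*sqrt(2)*k/8 - 245/4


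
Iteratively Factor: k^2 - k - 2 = (k + 1)*(k - 2)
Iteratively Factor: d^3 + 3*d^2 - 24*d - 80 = (d - 5)*(d^2 + 8*d + 16) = (d - 5)*(d + 4)*(d + 4)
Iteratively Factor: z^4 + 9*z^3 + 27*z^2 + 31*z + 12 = (z + 1)*(z^3 + 8*z^2 + 19*z + 12) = (z + 1)*(z + 3)*(z^2 + 5*z + 4) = (z + 1)^2*(z + 3)*(z + 4)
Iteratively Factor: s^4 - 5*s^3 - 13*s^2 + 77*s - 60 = (s + 4)*(s^3 - 9*s^2 + 23*s - 15) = (s - 1)*(s + 4)*(s^2 - 8*s + 15) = (s - 3)*(s - 1)*(s + 4)*(s - 5)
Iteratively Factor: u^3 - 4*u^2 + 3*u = (u)*(u^2 - 4*u + 3) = u*(u - 3)*(u - 1)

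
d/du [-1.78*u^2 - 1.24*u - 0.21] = -3.56*u - 1.24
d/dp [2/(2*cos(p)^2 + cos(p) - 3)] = 2*(4*cos(p) + 1)*sin(p)/(cos(p) + cos(2*p) - 2)^2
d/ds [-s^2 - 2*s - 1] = -2*s - 2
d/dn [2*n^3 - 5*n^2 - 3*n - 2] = 6*n^2 - 10*n - 3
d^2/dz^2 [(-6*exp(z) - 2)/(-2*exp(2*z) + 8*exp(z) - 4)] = (3*exp(4*z) + 16*exp(3*z) - 48*exp(2*z) + 32*exp(z) + 20)*exp(z)/(exp(6*z) - 12*exp(5*z) + 54*exp(4*z) - 112*exp(3*z) + 108*exp(2*z) - 48*exp(z) + 8)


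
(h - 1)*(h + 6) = h^2 + 5*h - 6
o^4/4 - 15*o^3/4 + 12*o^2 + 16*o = o*(o/4 + 1/4)*(o - 8)^2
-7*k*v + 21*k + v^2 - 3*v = (-7*k + v)*(v - 3)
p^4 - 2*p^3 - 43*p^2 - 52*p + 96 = (p - 8)*(p - 1)*(p + 3)*(p + 4)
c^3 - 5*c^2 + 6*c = c*(c - 3)*(c - 2)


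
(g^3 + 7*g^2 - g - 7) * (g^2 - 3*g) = g^5 + 4*g^4 - 22*g^3 - 4*g^2 + 21*g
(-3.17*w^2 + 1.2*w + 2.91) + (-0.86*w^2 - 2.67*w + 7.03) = -4.03*w^2 - 1.47*w + 9.94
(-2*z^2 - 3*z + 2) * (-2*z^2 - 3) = 4*z^4 + 6*z^3 + 2*z^2 + 9*z - 6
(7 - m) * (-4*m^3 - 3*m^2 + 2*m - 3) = 4*m^4 - 25*m^3 - 23*m^2 + 17*m - 21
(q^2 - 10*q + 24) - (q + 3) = q^2 - 11*q + 21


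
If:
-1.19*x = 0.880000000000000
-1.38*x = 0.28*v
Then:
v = 3.64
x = -0.74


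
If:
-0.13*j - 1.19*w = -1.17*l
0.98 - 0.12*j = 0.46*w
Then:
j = 8.16666666666667 - 3.83333333333333*w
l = 0.591168091168091*w + 0.907407407407407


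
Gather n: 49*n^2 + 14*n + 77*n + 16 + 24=49*n^2 + 91*n + 40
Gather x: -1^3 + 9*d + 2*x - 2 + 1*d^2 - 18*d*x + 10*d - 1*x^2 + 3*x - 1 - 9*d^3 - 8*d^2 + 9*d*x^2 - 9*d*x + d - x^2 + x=-9*d^3 - 7*d^2 + 20*d + x^2*(9*d - 2) + x*(6 - 27*d) - 4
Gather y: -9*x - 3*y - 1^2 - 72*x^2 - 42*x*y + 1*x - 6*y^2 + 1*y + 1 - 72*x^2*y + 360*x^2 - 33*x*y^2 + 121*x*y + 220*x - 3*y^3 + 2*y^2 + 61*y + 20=288*x^2 + 212*x - 3*y^3 + y^2*(-33*x - 4) + y*(-72*x^2 + 79*x + 59) + 20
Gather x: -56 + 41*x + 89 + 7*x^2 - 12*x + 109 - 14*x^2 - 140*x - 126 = -7*x^2 - 111*x + 16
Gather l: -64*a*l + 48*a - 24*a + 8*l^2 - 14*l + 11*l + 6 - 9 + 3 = 24*a + 8*l^2 + l*(-64*a - 3)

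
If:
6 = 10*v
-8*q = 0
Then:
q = 0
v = 3/5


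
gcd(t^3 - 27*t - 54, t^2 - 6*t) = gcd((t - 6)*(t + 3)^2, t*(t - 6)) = t - 6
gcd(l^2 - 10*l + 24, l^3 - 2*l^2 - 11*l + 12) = l - 4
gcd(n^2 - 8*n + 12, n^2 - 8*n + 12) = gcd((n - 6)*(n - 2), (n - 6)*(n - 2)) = n^2 - 8*n + 12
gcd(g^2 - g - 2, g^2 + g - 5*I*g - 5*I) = g + 1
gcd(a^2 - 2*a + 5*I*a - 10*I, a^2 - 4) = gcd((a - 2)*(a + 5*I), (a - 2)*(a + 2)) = a - 2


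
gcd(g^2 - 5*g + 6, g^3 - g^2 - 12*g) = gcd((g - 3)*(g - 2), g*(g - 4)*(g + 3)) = 1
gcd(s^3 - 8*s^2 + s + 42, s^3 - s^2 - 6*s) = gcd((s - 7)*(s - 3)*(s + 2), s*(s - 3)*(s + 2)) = s^2 - s - 6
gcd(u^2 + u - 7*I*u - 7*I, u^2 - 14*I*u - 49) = u - 7*I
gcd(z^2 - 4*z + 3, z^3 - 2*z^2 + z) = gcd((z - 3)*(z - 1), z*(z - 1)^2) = z - 1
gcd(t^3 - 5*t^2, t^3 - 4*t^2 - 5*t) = t^2 - 5*t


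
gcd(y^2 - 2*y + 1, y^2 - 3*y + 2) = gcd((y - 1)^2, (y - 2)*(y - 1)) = y - 1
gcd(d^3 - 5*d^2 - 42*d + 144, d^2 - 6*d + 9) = d - 3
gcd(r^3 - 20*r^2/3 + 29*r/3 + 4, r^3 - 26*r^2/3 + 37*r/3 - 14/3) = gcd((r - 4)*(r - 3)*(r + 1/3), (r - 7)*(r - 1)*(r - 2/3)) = 1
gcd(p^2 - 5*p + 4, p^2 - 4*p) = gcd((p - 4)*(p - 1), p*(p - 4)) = p - 4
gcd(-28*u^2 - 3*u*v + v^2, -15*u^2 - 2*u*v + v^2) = 1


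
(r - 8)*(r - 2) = r^2 - 10*r + 16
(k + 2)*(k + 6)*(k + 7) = k^3 + 15*k^2 + 68*k + 84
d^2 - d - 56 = (d - 8)*(d + 7)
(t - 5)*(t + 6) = t^2 + t - 30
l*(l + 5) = l^2 + 5*l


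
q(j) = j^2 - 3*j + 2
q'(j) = 2*j - 3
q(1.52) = -0.25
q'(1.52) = 0.04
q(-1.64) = 9.61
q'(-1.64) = -6.28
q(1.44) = -0.25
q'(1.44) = -0.12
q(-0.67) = 4.46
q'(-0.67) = -4.34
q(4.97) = 11.79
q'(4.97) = 6.94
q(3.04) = 2.12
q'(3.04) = 3.08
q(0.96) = 0.04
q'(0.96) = -1.08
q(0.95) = 0.05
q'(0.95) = -1.10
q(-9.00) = 110.00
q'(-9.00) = -21.00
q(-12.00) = 182.00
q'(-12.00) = -27.00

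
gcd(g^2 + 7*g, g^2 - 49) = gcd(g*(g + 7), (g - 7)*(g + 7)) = g + 7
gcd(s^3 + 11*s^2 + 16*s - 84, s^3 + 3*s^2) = 1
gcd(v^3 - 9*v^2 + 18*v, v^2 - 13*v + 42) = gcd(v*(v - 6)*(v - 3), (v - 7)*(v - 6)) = v - 6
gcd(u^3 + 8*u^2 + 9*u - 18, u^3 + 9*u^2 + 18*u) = u^2 + 9*u + 18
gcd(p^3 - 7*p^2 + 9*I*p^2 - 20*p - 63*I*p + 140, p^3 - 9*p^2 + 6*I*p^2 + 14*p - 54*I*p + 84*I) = p - 7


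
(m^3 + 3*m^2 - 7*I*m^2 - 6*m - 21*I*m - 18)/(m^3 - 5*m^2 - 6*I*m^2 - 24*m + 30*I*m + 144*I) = (m - I)/(m - 8)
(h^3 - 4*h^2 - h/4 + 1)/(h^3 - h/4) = (h - 4)/h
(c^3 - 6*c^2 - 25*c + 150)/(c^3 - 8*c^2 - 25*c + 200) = (c - 6)/(c - 8)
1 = 1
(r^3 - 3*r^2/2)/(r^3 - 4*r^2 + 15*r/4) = 2*r/(2*r - 5)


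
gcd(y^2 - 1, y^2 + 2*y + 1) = y + 1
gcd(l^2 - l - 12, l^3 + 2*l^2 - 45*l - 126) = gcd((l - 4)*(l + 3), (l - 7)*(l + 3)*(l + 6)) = l + 3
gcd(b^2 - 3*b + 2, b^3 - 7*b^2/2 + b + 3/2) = b - 1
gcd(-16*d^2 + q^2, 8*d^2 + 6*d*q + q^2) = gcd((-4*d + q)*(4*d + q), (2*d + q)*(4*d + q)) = 4*d + q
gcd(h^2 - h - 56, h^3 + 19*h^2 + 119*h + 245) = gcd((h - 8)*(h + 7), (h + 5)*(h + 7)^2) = h + 7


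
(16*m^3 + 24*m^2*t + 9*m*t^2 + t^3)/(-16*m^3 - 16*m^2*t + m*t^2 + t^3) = (4*m + t)/(-4*m + t)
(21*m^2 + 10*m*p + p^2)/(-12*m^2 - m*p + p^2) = (7*m + p)/(-4*m + p)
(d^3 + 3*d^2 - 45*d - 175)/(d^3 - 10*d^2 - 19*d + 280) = (d + 5)/(d - 8)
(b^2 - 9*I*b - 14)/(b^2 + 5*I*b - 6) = (b^2 - 9*I*b - 14)/(b^2 + 5*I*b - 6)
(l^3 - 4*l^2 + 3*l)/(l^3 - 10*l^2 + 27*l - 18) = l/(l - 6)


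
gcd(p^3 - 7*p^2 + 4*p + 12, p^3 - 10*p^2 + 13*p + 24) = p + 1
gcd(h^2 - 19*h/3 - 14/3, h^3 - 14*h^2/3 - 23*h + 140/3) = h - 7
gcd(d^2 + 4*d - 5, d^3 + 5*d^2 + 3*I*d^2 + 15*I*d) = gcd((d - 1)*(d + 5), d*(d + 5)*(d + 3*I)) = d + 5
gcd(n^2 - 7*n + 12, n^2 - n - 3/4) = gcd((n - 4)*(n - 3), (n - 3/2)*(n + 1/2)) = 1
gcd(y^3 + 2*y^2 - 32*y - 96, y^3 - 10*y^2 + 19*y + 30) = y - 6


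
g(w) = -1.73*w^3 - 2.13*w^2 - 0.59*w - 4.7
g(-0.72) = -4.73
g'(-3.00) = -34.52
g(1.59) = -17.98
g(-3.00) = 24.61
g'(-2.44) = -21.09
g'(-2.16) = -15.60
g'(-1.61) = -7.18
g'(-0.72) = -0.21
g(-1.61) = -2.05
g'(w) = -5.19*w^2 - 4.26*w - 0.59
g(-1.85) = 0.06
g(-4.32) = 97.57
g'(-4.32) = -79.04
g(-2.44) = 9.19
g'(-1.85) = -10.47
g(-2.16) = 4.07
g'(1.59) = -20.48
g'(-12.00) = -696.83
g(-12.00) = 2685.10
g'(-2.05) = -13.67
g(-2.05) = 2.46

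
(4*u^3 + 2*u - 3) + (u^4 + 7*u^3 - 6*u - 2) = u^4 + 11*u^3 - 4*u - 5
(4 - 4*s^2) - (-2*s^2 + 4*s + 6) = -2*s^2 - 4*s - 2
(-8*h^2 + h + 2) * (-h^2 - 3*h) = 8*h^4 + 23*h^3 - 5*h^2 - 6*h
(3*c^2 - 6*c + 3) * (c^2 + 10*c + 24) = 3*c^4 + 24*c^3 + 15*c^2 - 114*c + 72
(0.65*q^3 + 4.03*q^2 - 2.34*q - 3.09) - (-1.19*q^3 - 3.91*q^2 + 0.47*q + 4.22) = 1.84*q^3 + 7.94*q^2 - 2.81*q - 7.31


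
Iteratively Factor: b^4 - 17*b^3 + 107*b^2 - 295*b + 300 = (b - 5)*(b^3 - 12*b^2 + 47*b - 60) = (b - 5)^2*(b^2 - 7*b + 12) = (b - 5)^2*(b - 4)*(b - 3)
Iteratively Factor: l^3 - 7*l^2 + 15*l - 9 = (l - 3)*(l^2 - 4*l + 3) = (l - 3)^2*(l - 1)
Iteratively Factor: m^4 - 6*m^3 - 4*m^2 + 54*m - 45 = (m + 3)*(m^3 - 9*m^2 + 23*m - 15) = (m - 3)*(m + 3)*(m^2 - 6*m + 5) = (m - 5)*(m - 3)*(m + 3)*(m - 1)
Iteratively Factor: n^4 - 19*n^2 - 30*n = (n + 3)*(n^3 - 3*n^2 - 10*n) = (n + 2)*(n + 3)*(n^2 - 5*n) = (n - 5)*(n + 2)*(n + 3)*(n)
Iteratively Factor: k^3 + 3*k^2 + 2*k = (k)*(k^2 + 3*k + 2) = k*(k + 1)*(k + 2)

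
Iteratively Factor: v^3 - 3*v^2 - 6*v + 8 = (v - 1)*(v^2 - 2*v - 8) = (v - 1)*(v + 2)*(v - 4)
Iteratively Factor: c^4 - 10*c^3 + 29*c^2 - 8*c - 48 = (c + 1)*(c^3 - 11*c^2 + 40*c - 48) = (c - 4)*(c + 1)*(c^2 - 7*c + 12) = (c - 4)*(c - 3)*(c + 1)*(c - 4)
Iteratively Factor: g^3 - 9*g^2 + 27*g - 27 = (g - 3)*(g^2 - 6*g + 9) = (g - 3)^2*(g - 3)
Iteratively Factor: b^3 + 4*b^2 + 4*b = (b + 2)*(b^2 + 2*b) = (b + 2)^2*(b)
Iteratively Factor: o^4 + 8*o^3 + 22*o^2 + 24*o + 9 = (o + 3)*(o^3 + 5*o^2 + 7*o + 3) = (o + 1)*(o + 3)*(o^2 + 4*o + 3) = (o + 1)^2*(o + 3)*(o + 3)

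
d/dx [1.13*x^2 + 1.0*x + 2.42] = 2.26*x + 1.0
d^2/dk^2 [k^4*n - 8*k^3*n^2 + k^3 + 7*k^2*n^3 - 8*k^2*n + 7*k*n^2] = 12*k^2*n - 48*k*n^2 + 6*k + 14*n^3 - 16*n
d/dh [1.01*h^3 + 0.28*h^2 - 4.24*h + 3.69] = 3.03*h^2 + 0.56*h - 4.24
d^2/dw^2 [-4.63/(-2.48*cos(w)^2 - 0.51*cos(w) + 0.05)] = (-113.905408*(1 - cos(w)^2)^2 - 17.568072*cos(w)^3 - 60.453447*cos(w)^2 + 35.018079*cos(w) + 117.462174)/(2.48*cos(w)^2 + 0.51*cos(w) - 0.05)^3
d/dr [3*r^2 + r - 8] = 6*r + 1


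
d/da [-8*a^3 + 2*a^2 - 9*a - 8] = -24*a^2 + 4*a - 9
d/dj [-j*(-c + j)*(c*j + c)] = c*(2*c*j + c - 3*j^2 - 2*j)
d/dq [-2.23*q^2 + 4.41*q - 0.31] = 4.41 - 4.46*q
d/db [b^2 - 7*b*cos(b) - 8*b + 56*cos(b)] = 7*b*sin(b) + 2*b - 56*sin(b) - 7*cos(b) - 8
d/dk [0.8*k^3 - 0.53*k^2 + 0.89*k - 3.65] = 2.4*k^2 - 1.06*k + 0.89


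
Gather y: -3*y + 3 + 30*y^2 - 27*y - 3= 30*y^2 - 30*y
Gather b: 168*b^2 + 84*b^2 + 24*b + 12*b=252*b^2 + 36*b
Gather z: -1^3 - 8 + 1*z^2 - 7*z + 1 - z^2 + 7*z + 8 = 0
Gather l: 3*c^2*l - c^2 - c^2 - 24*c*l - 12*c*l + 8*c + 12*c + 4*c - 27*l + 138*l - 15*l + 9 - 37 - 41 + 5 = -2*c^2 + 24*c + l*(3*c^2 - 36*c + 96) - 64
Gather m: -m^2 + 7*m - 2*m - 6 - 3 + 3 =-m^2 + 5*m - 6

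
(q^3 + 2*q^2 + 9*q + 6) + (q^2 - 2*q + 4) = q^3 + 3*q^2 + 7*q + 10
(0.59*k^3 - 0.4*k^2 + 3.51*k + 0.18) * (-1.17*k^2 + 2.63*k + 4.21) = -0.6903*k^5 + 2.0197*k^4 - 2.6748*k^3 + 7.3367*k^2 + 15.2505*k + 0.7578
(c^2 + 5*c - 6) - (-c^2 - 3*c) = 2*c^2 + 8*c - 6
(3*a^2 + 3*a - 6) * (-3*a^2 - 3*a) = -9*a^4 - 18*a^3 + 9*a^2 + 18*a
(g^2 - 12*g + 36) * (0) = 0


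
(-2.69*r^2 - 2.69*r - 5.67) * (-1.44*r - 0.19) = 3.8736*r^3 + 4.3847*r^2 + 8.6759*r + 1.0773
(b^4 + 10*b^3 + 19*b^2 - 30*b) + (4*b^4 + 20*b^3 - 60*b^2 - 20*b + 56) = 5*b^4 + 30*b^3 - 41*b^2 - 50*b + 56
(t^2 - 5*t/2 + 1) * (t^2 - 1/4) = t^4 - 5*t^3/2 + 3*t^2/4 + 5*t/8 - 1/4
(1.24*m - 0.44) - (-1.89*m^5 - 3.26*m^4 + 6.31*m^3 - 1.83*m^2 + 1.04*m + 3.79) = 1.89*m^5 + 3.26*m^4 - 6.31*m^3 + 1.83*m^2 + 0.2*m - 4.23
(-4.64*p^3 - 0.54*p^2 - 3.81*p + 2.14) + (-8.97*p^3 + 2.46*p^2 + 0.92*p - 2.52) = -13.61*p^3 + 1.92*p^2 - 2.89*p - 0.38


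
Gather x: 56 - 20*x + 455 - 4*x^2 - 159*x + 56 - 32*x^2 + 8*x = -36*x^2 - 171*x + 567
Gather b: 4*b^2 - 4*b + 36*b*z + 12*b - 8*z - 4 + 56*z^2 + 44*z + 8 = 4*b^2 + b*(36*z + 8) + 56*z^2 + 36*z + 4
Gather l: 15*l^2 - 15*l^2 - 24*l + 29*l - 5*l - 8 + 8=0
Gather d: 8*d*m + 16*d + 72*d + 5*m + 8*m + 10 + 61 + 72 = d*(8*m + 88) + 13*m + 143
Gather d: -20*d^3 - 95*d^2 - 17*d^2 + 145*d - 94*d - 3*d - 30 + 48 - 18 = -20*d^3 - 112*d^2 + 48*d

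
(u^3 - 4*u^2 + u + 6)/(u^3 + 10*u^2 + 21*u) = (u^3 - 4*u^2 + u + 6)/(u*(u^2 + 10*u + 21))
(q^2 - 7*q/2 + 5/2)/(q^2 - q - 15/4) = 2*(q - 1)/(2*q + 3)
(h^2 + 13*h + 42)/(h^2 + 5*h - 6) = (h + 7)/(h - 1)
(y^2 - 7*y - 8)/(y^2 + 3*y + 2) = (y - 8)/(y + 2)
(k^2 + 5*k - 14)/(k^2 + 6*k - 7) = (k - 2)/(k - 1)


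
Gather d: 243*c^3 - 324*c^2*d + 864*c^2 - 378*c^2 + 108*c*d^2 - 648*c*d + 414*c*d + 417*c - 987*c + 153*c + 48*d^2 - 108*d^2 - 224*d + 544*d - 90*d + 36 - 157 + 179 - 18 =243*c^3 + 486*c^2 - 417*c + d^2*(108*c - 60) + d*(-324*c^2 - 234*c + 230) + 40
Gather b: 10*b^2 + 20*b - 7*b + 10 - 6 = 10*b^2 + 13*b + 4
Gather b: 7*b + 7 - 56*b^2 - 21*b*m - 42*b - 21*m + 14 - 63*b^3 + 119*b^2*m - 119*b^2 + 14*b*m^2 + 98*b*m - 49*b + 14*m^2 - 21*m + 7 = -63*b^3 + b^2*(119*m - 175) + b*(14*m^2 + 77*m - 84) + 14*m^2 - 42*m + 28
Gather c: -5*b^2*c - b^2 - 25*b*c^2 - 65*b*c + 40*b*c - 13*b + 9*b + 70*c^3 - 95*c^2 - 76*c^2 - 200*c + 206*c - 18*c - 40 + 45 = -b^2 - 4*b + 70*c^3 + c^2*(-25*b - 171) + c*(-5*b^2 - 25*b - 12) + 5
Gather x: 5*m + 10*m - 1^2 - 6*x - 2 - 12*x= 15*m - 18*x - 3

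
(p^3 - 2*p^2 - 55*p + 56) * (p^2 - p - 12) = p^5 - 3*p^4 - 65*p^3 + 135*p^2 + 604*p - 672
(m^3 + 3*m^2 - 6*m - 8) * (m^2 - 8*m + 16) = m^5 - 5*m^4 - 14*m^3 + 88*m^2 - 32*m - 128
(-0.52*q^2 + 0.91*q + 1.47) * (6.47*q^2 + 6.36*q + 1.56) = -3.3644*q^4 + 2.5805*q^3 + 14.4873*q^2 + 10.7688*q + 2.2932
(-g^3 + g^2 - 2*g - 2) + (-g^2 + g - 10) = -g^3 - g - 12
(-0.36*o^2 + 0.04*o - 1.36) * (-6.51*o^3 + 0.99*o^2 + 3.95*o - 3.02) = 2.3436*o^5 - 0.6168*o^4 + 7.4712*o^3 - 0.1012*o^2 - 5.4928*o + 4.1072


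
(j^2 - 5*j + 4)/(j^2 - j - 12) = (j - 1)/(j + 3)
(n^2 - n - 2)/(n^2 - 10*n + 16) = (n + 1)/(n - 8)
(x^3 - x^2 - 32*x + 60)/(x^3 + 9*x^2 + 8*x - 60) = (x - 5)/(x + 5)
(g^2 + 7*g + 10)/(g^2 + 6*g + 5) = (g + 2)/(g + 1)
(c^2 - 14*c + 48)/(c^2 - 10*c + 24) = (c - 8)/(c - 4)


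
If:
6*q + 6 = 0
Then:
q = -1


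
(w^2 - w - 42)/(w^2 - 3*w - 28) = (w + 6)/(w + 4)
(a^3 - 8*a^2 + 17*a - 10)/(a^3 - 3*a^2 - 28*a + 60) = (a^2 - 6*a + 5)/(a^2 - a - 30)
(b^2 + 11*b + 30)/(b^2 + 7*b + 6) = (b + 5)/(b + 1)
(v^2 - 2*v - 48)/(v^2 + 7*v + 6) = (v - 8)/(v + 1)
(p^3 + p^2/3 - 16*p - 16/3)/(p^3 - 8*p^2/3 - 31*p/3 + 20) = (3*p^2 + 13*p + 4)/(3*p^2 + 4*p - 15)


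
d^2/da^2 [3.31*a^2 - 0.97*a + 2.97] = 6.62000000000000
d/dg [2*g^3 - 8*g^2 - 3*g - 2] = 6*g^2 - 16*g - 3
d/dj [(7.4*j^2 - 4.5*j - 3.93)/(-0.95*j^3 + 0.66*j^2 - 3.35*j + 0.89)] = (7.03*j^4 - 8.55*j^3 - 33.0205*j^2 + 18.3596*j - 17.1705)/(0.9025*j^6 - 1.254*j^5 + 6.8006*j^4 - 6.113*j^3 + 12.3973*j^2 - 5.963*j + 0.7921)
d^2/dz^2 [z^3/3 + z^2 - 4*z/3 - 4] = 2*z + 2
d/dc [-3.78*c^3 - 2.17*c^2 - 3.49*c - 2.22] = -11.34*c^2 - 4.34*c - 3.49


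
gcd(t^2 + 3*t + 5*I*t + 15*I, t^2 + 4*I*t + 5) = t + 5*I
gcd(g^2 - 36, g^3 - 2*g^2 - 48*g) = g + 6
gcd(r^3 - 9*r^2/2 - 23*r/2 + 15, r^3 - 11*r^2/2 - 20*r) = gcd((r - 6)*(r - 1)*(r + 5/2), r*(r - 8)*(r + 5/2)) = r + 5/2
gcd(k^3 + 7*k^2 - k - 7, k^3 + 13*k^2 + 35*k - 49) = k^2 + 6*k - 7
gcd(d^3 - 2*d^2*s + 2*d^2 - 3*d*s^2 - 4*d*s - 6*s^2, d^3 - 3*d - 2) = 1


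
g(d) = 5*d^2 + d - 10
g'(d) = 10*d + 1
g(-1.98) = 7.62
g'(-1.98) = -18.80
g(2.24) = 17.33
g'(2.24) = 23.40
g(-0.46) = -9.40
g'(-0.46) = -3.60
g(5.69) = 157.57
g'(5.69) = 57.90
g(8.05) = 322.06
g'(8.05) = 81.50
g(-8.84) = 371.89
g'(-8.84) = -87.40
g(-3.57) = 50.15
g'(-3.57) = -34.70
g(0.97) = -4.33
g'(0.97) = 10.70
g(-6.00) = 164.00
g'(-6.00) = -59.00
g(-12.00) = 698.00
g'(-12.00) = -119.00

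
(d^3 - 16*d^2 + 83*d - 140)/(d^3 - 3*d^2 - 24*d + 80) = (d^2 - 12*d + 35)/(d^2 + d - 20)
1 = 1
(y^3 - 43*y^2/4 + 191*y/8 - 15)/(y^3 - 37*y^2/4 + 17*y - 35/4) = (y^2 - 19*y/2 + 12)/(y^2 - 8*y + 7)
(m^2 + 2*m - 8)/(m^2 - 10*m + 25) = (m^2 + 2*m - 8)/(m^2 - 10*m + 25)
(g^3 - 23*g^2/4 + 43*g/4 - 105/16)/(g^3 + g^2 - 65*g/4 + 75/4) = (g - 7/4)/(g + 5)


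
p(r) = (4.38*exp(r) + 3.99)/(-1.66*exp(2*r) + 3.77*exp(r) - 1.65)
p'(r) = (4.38*exp(r) + 3.99)*(3.32*exp(2*r) - 3.77*exp(r))/(-1.66*exp(2*r) + 3.77*exp(r) - 1.65)^2 + 4.38*exp(r)/(-1.66*exp(2*r) + 3.77*exp(r) - 1.65) = (7.2708*exp(2*r) + 13.2468*exp(r) - 22.2693)*exp(r)/(2.7556*exp(4*r) - 12.5164*exp(3*r) + 19.6909*exp(2*r) - 12.441*exp(r) + 2.7225)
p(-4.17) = -2.55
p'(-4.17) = -0.13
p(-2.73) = -3.03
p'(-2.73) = -0.70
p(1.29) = -2.02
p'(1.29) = 4.55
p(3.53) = -0.08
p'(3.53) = 0.09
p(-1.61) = -5.05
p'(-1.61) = -4.17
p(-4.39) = -2.52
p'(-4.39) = -0.11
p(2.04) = -0.53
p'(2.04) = 0.78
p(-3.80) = -2.61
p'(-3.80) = -0.20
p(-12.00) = -2.42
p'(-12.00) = 0.00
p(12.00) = 0.00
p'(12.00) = 0.00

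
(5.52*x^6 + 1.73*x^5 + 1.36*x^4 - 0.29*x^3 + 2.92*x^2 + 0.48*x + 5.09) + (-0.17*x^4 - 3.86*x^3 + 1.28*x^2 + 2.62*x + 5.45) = 5.52*x^6 + 1.73*x^5 + 1.19*x^4 - 4.15*x^3 + 4.2*x^2 + 3.1*x + 10.54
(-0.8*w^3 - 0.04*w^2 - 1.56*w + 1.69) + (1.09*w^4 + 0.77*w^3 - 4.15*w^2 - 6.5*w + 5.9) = 1.09*w^4 - 0.03*w^3 - 4.19*w^2 - 8.06*w + 7.59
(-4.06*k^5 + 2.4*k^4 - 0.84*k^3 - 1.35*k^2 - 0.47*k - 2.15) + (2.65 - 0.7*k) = -4.06*k^5 + 2.4*k^4 - 0.84*k^3 - 1.35*k^2 - 1.17*k + 0.5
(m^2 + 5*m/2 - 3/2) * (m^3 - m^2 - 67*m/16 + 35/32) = m^5 + 3*m^4/2 - 131*m^3/16 - 63*m^2/8 + 577*m/64 - 105/64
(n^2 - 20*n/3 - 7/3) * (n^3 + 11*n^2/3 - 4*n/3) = n^5 - 3*n^4 - 253*n^3/9 + n^2/3 + 28*n/9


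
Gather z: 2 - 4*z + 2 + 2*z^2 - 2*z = 2*z^2 - 6*z + 4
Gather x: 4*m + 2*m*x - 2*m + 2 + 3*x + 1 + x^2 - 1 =2*m + x^2 + x*(2*m + 3) + 2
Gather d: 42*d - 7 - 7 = 42*d - 14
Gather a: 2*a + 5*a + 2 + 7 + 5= 7*a + 14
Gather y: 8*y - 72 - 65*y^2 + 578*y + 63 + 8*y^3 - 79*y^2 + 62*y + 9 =8*y^3 - 144*y^2 + 648*y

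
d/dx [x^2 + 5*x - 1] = 2*x + 5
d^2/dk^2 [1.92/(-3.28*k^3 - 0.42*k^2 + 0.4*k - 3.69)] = ((37.7856*k + 1.6128)*(3.28*k^3 + 0.42*k^2 - 0.4*k + 3.69) - 1.92*(9.84*k^2 + 0.84*k - 0.4)*(19.68*k^2 + 1.68*k - 0.8))/(3.28*k^3 + 0.42*k^2 - 0.4*k + 3.69)^3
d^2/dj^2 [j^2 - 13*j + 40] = 2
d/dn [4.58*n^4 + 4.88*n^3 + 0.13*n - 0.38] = 18.32*n^3 + 14.64*n^2 + 0.13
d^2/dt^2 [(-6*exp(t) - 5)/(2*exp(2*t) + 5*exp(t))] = (-24*exp(3*t) - 20*exp(2*t) - 150*exp(t) - 125)*exp(-t)/(8*exp(3*t) + 60*exp(2*t) + 150*exp(t) + 125)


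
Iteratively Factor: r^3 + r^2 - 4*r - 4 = (r + 1)*(r^2 - 4) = (r + 1)*(r + 2)*(r - 2)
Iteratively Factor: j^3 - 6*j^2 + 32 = (j - 4)*(j^2 - 2*j - 8) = (j - 4)*(j + 2)*(j - 4)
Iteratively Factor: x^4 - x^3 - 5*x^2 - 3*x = (x)*(x^3 - x^2 - 5*x - 3) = x*(x + 1)*(x^2 - 2*x - 3) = x*(x + 1)^2*(x - 3)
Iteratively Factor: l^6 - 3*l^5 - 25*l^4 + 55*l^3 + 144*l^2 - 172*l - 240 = (l - 3)*(l^5 - 25*l^3 - 20*l^2 + 84*l + 80) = (l - 3)*(l + 2)*(l^4 - 2*l^3 - 21*l^2 + 22*l + 40) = (l - 3)*(l + 2)*(l + 4)*(l^3 - 6*l^2 + 3*l + 10) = (l - 5)*(l - 3)*(l + 2)*(l + 4)*(l^2 - l - 2) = (l - 5)*(l - 3)*(l - 2)*(l + 2)*(l + 4)*(l + 1)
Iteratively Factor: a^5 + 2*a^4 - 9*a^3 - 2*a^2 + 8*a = (a)*(a^4 + 2*a^3 - 9*a^2 - 2*a + 8) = a*(a - 2)*(a^3 + 4*a^2 - a - 4) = a*(a - 2)*(a - 1)*(a^2 + 5*a + 4) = a*(a - 2)*(a - 1)*(a + 1)*(a + 4)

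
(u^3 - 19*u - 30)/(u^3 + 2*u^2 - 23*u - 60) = (u + 2)/(u + 4)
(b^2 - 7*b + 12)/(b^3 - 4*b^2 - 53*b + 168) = (b - 4)/(b^2 - b - 56)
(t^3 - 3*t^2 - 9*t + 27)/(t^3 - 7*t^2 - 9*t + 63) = (t - 3)/(t - 7)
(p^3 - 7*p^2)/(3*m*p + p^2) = p*(p - 7)/(3*m + p)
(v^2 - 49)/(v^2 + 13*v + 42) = (v - 7)/(v + 6)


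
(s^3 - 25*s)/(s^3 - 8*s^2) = (s^2 - 25)/(s*(s - 8))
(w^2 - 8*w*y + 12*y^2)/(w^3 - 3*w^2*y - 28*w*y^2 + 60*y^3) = 1/(w + 5*y)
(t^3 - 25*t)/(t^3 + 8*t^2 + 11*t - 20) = t*(t - 5)/(t^2 + 3*t - 4)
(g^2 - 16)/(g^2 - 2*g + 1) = (g^2 - 16)/(g^2 - 2*g + 1)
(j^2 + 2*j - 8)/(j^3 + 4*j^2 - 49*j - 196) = (j - 2)/(j^2 - 49)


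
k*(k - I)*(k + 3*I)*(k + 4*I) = k^4 + 6*I*k^3 - 5*k^2 + 12*I*k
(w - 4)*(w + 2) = w^2 - 2*w - 8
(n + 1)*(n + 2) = n^2 + 3*n + 2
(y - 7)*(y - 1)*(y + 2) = y^3 - 6*y^2 - 9*y + 14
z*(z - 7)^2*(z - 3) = z^4 - 17*z^3 + 91*z^2 - 147*z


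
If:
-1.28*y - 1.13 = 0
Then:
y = -0.88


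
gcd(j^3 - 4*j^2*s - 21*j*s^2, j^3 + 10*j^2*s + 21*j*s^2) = j^2 + 3*j*s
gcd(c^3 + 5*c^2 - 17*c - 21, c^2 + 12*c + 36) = 1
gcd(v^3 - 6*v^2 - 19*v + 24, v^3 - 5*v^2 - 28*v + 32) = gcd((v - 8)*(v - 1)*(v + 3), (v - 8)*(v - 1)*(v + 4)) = v^2 - 9*v + 8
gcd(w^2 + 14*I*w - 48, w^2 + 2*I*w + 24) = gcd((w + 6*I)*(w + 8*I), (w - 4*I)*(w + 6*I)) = w + 6*I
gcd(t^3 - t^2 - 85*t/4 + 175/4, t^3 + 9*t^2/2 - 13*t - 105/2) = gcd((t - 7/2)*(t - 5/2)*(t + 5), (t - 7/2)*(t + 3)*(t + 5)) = t^2 + 3*t/2 - 35/2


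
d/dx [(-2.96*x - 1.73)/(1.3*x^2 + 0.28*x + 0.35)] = (3.848*x^2 + 4.498*x - 0.5516)/(1.69*x^4 + 0.728*x^3 + 0.9884*x^2 + 0.196*x + 0.1225)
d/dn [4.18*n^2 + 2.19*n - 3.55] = 8.36*n + 2.19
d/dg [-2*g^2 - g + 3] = -4*g - 1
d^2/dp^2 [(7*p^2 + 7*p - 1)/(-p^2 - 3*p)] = 2*(14*p^3 + 3*p^2 + 9*p + 9)/(p^3*(p^3 + 9*p^2 + 27*p + 27))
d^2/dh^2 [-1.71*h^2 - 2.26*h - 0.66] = -3.42000000000000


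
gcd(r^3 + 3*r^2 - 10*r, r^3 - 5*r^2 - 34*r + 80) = r^2 + 3*r - 10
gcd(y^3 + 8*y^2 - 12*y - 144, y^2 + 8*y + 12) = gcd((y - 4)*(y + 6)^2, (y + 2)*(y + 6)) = y + 6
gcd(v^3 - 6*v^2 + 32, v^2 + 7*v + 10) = v + 2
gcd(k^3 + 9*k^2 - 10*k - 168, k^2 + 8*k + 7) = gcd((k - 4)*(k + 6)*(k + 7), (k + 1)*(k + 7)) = k + 7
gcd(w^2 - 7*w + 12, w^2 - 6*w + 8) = w - 4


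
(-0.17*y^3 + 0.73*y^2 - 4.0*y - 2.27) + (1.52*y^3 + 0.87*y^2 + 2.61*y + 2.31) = 1.35*y^3 + 1.6*y^2 - 1.39*y + 0.04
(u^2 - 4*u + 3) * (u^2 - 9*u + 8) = u^4 - 13*u^3 + 47*u^2 - 59*u + 24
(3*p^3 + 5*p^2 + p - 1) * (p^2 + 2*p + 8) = 3*p^5 + 11*p^4 + 35*p^3 + 41*p^2 + 6*p - 8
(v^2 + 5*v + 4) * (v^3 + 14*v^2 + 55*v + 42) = v^5 + 19*v^4 + 129*v^3 + 373*v^2 + 430*v + 168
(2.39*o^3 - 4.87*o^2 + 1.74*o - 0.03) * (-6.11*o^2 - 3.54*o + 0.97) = -14.6029*o^5 + 21.2951*o^4 + 8.9267*o^3 - 10.7002*o^2 + 1.794*o - 0.0291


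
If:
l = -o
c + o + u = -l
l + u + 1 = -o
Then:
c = 1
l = -o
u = -1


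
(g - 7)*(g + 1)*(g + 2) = g^3 - 4*g^2 - 19*g - 14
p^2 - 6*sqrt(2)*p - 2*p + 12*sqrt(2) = (p - 2)*(p - 6*sqrt(2))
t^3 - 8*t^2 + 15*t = t*(t - 5)*(t - 3)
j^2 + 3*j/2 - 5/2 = (j - 1)*(j + 5/2)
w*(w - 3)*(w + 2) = w^3 - w^2 - 6*w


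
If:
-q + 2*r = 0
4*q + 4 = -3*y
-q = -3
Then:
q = 3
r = 3/2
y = -16/3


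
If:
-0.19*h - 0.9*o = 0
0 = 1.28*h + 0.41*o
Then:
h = 0.00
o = 0.00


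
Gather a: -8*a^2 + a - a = -8*a^2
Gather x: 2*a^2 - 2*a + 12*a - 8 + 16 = 2*a^2 + 10*a + 8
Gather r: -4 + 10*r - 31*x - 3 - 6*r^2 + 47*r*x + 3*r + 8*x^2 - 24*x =-6*r^2 + r*(47*x + 13) + 8*x^2 - 55*x - 7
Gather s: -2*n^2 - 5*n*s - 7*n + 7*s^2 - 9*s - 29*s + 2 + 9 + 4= -2*n^2 - 7*n + 7*s^2 + s*(-5*n - 38) + 15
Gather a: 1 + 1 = 2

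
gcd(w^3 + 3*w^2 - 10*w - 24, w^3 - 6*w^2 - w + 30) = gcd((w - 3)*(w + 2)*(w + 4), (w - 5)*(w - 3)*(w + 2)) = w^2 - w - 6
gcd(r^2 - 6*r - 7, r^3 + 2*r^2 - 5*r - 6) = r + 1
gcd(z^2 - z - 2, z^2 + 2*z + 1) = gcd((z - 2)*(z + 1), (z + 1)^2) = z + 1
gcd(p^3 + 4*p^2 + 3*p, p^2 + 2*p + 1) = p + 1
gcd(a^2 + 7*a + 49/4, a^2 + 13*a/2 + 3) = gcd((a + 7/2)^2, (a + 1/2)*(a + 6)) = 1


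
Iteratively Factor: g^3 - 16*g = (g - 4)*(g^2 + 4*g) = (g - 4)*(g + 4)*(g)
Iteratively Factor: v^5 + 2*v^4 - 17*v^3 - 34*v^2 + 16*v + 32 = (v + 1)*(v^4 + v^3 - 18*v^2 - 16*v + 32) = (v - 1)*(v + 1)*(v^3 + 2*v^2 - 16*v - 32) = (v - 1)*(v + 1)*(v + 2)*(v^2 - 16) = (v - 4)*(v - 1)*(v + 1)*(v + 2)*(v + 4)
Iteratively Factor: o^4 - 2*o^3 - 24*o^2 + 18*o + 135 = (o - 3)*(o^3 + o^2 - 21*o - 45) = (o - 5)*(o - 3)*(o^2 + 6*o + 9) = (o - 5)*(o - 3)*(o + 3)*(o + 3)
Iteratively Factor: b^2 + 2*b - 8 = (b + 4)*(b - 2)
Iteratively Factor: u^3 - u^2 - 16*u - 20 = (u - 5)*(u^2 + 4*u + 4) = (u - 5)*(u + 2)*(u + 2)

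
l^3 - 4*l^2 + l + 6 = (l - 3)*(l - 2)*(l + 1)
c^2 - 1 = (c - 1)*(c + 1)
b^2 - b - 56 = (b - 8)*(b + 7)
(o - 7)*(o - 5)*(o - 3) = o^3 - 15*o^2 + 71*o - 105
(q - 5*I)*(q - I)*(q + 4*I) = q^3 - 2*I*q^2 + 19*q - 20*I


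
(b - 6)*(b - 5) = b^2 - 11*b + 30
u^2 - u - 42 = (u - 7)*(u + 6)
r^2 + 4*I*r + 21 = (r - 3*I)*(r + 7*I)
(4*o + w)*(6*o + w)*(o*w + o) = 24*o^3*w + 24*o^3 + 10*o^2*w^2 + 10*o^2*w + o*w^3 + o*w^2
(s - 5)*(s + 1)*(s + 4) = s^3 - 21*s - 20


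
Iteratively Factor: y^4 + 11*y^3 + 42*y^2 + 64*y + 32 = (y + 4)*(y^3 + 7*y^2 + 14*y + 8) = (y + 2)*(y + 4)*(y^2 + 5*y + 4) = (y + 1)*(y + 2)*(y + 4)*(y + 4)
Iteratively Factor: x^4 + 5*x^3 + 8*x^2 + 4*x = (x)*(x^3 + 5*x^2 + 8*x + 4) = x*(x + 2)*(x^2 + 3*x + 2) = x*(x + 2)^2*(x + 1)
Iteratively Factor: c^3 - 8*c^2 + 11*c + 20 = (c - 4)*(c^2 - 4*c - 5) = (c - 4)*(c + 1)*(c - 5)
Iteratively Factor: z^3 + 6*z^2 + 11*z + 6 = (z + 2)*(z^2 + 4*z + 3) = (z + 1)*(z + 2)*(z + 3)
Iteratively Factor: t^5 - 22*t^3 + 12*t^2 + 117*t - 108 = (t - 3)*(t^4 + 3*t^3 - 13*t^2 - 27*t + 36) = (t - 3)*(t + 4)*(t^3 - t^2 - 9*t + 9) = (t - 3)*(t - 1)*(t + 4)*(t^2 - 9) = (t - 3)*(t - 1)*(t + 3)*(t + 4)*(t - 3)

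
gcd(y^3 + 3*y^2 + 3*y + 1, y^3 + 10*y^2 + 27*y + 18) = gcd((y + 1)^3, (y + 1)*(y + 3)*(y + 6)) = y + 1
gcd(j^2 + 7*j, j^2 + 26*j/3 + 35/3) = j + 7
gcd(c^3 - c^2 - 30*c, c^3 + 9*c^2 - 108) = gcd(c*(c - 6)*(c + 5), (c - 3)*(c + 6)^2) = 1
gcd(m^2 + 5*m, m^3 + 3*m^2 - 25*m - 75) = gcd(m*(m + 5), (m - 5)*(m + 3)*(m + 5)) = m + 5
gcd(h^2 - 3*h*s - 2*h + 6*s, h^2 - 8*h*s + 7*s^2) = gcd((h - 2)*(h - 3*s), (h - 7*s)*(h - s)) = 1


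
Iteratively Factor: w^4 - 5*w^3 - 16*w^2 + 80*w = (w - 4)*(w^3 - w^2 - 20*w) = (w - 4)*(w + 4)*(w^2 - 5*w) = (w - 5)*(w - 4)*(w + 4)*(w)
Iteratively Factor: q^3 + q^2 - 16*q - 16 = (q + 1)*(q^2 - 16) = (q + 1)*(q + 4)*(q - 4)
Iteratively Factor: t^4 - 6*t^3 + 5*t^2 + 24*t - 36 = (t + 2)*(t^3 - 8*t^2 + 21*t - 18) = (t - 3)*(t + 2)*(t^2 - 5*t + 6) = (t - 3)*(t - 2)*(t + 2)*(t - 3)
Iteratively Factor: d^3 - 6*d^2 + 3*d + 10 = (d - 2)*(d^2 - 4*d - 5) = (d - 2)*(d + 1)*(d - 5)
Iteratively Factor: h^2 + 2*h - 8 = (h + 4)*(h - 2)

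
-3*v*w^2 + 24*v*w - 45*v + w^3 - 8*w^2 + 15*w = (-3*v + w)*(w - 5)*(w - 3)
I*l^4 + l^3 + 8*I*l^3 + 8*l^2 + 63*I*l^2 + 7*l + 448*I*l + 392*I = (l + 7)*(l - 8*I)*(l + 7*I)*(I*l + I)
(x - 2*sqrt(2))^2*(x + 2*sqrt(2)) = x^3 - 2*sqrt(2)*x^2 - 8*x + 16*sqrt(2)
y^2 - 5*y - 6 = (y - 6)*(y + 1)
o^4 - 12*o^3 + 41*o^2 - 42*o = o*(o - 7)*(o - 3)*(o - 2)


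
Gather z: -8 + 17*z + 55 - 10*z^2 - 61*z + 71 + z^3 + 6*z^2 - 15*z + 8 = z^3 - 4*z^2 - 59*z + 126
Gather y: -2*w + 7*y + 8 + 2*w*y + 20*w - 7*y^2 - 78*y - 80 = 18*w - 7*y^2 + y*(2*w - 71) - 72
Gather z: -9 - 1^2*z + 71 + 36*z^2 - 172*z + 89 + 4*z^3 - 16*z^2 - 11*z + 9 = 4*z^3 + 20*z^2 - 184*z + 160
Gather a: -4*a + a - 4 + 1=-3*a - 3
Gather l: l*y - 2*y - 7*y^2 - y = l*y - 7*y^2 - 3*y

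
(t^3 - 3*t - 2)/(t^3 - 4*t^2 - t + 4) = (t^2 - t - 2)/(t^2 - 5*t + 4)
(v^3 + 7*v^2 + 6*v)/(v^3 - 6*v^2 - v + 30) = v*(v^2 + 7*v + 6)/(v^3 - 6*v^2 - v + 30)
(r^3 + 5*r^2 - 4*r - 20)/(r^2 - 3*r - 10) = (r^2 + 3*r - 10)/(r - 5)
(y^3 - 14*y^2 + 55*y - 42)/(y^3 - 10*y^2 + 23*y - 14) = (y - 6)/(y - 2)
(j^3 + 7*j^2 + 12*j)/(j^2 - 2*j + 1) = j*(j^2 + 7*j + 12)/(j^2 - 2*j + 1)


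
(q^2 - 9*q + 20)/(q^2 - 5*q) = (q - 4)/q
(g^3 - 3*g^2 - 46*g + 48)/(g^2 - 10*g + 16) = (g^2 + 5*g - 6)/(g - 2)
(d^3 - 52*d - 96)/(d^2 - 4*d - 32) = (d^2 + 8*d + 12)/(d + 4)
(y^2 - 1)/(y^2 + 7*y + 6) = (y - 1)/(y + 6)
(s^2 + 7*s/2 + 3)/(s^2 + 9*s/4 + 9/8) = 4*(s + 2)/(4*s + 3)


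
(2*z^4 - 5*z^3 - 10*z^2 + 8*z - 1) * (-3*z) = -6*z^5 + 15*z^4 + 30*z^3 - 24*z^2 + 3*z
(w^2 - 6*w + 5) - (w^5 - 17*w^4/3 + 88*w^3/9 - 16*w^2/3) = -w^5 + 17*w^4/3 - 88*w^3/9 + 19*w^2/3 - 6*w + 5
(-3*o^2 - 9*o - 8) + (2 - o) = -3*o^2 - 10*o - 6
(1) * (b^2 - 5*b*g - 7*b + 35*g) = b^2 - 5*b*g - 7*b + 35*g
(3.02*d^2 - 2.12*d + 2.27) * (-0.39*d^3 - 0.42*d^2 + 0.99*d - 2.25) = -1.1778*d^5 - 0.4416*d^4 + 2.9949*d^3 - 9.8472*d^2 + 7.0173*d - 5.1075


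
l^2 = l^2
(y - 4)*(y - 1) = y^2 - 5*y + 4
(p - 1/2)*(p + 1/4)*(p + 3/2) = p^3 + 5*p^2/4 - p/2 - 3/16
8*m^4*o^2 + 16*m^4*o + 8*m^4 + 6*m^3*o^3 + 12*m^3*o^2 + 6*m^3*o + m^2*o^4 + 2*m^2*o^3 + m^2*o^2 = (2*m + o)*(4*m + o)*(m*o + m)^2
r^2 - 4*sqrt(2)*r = r*(r - 4*sqrt(2))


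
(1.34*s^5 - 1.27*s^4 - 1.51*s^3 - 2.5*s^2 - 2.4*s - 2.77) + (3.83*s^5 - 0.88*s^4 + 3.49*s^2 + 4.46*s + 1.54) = 5.17*s^5 - 2.15*s^4 - 1.51*s^3 + 0.99*s^2 + 2.06*s - 1.23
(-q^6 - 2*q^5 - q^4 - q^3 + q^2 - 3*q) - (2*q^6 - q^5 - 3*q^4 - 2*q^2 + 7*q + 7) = -3*q^6 - q^5 + 2*q^4 - q^3 + 3*q^2 - 10*q - 7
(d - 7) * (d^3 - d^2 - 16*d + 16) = d^4 - 8*d^3 - 9*d^2 + 128*d - 112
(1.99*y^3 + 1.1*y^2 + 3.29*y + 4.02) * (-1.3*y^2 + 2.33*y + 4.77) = -2.587*y^5 + 3.2067*y^4 + 7.7783*y^3 + 7.6867*y^2 + 25.0599*y + 19.1754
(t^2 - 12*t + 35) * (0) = 0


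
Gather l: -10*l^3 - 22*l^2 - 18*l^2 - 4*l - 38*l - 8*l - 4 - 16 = -10*l^3 - 40*l^2 - 50*l - 20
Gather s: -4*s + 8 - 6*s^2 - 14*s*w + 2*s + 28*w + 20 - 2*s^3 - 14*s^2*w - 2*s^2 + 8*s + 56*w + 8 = -2*s^3 + s^2*(-14*w - 8) + s*(6 - 14*w) + 84*w + 36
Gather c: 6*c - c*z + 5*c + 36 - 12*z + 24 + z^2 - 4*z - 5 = c*(11 - z) + z^2 - 16*z + 55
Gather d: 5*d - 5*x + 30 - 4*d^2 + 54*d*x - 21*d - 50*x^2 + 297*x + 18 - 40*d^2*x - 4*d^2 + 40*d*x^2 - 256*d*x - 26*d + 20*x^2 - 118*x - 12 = d^2*(-40*x - 8) + d*(40*x^2 - 202*x - 42) - 30*x^2 + 174*x + 36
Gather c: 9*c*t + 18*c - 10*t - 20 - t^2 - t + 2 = c*(9*t + 18) - t^2 - 11*t - 18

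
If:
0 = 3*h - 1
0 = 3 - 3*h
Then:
No Solution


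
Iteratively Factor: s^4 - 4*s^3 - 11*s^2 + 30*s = (s)*(s^3 - 4*s^2 - 11*s + 30) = s*(s + 3)*(s^2 - 7*s + 10) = s*(s - 2)*(s + 3)*(s - 5)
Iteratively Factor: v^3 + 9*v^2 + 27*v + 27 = (v + 3)*(v^2 + 6*v + 9) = (v + 3)^2*(v + 3)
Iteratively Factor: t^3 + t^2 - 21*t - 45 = (t - 5)*(t^2 + 6*t + 9) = (t - 5)*(t + 3)*(t + 3)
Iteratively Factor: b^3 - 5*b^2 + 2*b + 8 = (b - 4)*(b^2 - b - 2) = (b - 4)*(b - 2)*(b + 1)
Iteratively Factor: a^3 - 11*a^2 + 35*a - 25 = (a - 5)*(a^2 - 6*a + 5) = (a - 5)*(a - 1)*(a - 5)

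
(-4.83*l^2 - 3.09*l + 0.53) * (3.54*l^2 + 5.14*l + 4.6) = -17.0982*l^4 - 35.7648*l^3 - 36.2244*l^2 - 11.4898*l + 2.438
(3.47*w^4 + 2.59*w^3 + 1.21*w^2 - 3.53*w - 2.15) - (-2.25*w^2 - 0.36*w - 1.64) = 3.47*w^4 + 2.59*w^3 + 3.46*w^2 - 3.17*w - 0.51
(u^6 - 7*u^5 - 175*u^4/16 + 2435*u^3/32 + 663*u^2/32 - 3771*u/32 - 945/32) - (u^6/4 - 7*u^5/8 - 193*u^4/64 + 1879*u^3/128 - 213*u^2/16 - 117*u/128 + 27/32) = 3*u^6/4 - 49*u^5/8 - 507*u^4/64 + 7861*u^3/128 + 1089*u^2/32 - 14967*u/128 - 243/8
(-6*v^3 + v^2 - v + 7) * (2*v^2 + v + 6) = -12*v^5 - 4*v^4 - 37*v^3 + 19*v^2 + v + 42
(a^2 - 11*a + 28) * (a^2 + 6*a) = a^4 - 5*a^3 - 38*a^2 + 168*a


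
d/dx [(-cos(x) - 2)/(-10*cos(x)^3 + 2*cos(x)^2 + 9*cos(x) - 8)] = (7*cos(x) + 29*cos(2*x) + 5*cos(3*x) + 3)*sin(x)/(10*cos(x)^3 - 2*cos(x)^2 - 9*cos(x) + 8)^2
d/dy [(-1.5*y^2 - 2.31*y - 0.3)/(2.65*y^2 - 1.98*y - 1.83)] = (9.0915*y^2 + 7.08*y + 3.6333)/(7.0225*y^4 - 10.494*y^3 - 5.7786*y^2 + 7.2468*y + 3.3489)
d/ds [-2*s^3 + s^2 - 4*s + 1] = -6*s^2 + 2*s - 4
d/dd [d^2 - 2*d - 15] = 2*d - 2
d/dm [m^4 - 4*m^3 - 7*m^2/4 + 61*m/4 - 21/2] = 4*m^3 - 12*m^2 - 7*m/2 + 61/4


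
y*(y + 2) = y^2 + 2*y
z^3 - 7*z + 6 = (z - 2)*(z - 1)*(z + 3)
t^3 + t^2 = t^2*(t + 1)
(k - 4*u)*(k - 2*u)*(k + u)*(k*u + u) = k^4*u - 5*k^3*u^2 + k^3*u + 2*k^2*u^3 - 5*k^2*u^2 + 8*k*u^4 + 2*k*u^3 + 8*u^4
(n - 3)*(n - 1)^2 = n^3 - 5*n^2 + 7*n - 3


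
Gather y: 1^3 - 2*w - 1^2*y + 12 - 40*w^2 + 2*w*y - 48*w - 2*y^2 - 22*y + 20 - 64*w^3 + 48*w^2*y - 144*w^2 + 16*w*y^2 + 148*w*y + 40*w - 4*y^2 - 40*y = -64*w^3 - 184*w^2 - 10*w + y^2*(16*w - 6) + y*(48*w^2 + 150*w - 63) + 33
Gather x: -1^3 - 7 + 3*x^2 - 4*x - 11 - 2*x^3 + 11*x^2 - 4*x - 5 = -2*x^3 + 14*x^2 - 8*x - 24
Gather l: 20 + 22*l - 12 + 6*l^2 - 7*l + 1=6*l^2 + 15*l + 9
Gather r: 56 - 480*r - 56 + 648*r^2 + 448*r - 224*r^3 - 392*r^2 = -224*r^3 + 256*r^2 - 32*r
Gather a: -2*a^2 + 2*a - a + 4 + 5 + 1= -2*a^2 + a + 10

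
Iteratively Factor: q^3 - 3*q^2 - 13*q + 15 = (q + 3)*(q^2 - 6*q + 5) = (q - 1)*(q + 3)*(q - 5)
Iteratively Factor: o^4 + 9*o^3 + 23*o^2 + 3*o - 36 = (o + 3)*(o^3 + 6*o^2 + 5*o - 12) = (o + 3)^2*(o^2 + 3*o - 4) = (o + 3)^2*(o + 4)*(o - 1)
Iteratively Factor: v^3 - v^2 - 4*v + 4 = (v + 2)*(v^2 - 3*v + 2) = (v - 1)*(v + 2)*(v - 2)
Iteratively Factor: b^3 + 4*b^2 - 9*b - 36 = (b + 3)*(b^2 + b - 12) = (b + 3)*(b + 4)*(b - 3)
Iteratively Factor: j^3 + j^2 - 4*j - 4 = (j + 1)*(j^2 - 4) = (j - 2)*(j + 1)*(j + 2)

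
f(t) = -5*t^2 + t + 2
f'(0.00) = 1.00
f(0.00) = 2.00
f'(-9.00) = 91.00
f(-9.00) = -412.00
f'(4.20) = -41.00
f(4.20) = -82.00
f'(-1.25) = 13.50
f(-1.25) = -7.06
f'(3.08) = -29.80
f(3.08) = -42.35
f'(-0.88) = 9.80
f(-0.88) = -2.75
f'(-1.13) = 12.30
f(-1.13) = -5.51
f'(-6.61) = 67.10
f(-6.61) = -223.07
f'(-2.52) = 26.20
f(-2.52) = -32.27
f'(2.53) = -24.30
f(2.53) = -27.47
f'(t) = 1 - 10*t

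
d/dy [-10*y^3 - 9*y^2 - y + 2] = -30*y^2 - 18*y - 1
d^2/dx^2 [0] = 0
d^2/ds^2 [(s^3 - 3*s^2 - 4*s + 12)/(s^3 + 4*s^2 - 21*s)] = 2*(-7*s^3 - 12*s^2 - 84*s - 196)/(s^3*(s^3 + 21*s^2 + 147*s + 343))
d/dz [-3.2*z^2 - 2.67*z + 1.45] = -6.4*z - 2.67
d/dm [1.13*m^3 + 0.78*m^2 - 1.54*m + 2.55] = 3.39*m^2 + 1.56*m - 1.54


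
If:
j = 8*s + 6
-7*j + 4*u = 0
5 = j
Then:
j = 5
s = -1/8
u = 35/4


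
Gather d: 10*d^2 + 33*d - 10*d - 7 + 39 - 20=10*d^2 + 23*d + 12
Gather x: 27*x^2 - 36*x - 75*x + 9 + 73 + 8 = 27*x^2 - 111*x + 90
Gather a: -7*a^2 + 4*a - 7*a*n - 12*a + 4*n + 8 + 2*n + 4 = -7*a^2 + a*(-7*n - 8) + 6*n + 12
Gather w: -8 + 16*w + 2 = 16*w - 6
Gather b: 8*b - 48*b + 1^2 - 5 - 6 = -40*b - 10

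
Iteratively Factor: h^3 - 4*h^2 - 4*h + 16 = (h - 2)*(h^2 - 2*h - 8) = (h - 4)*(h - 2)*(h + 2)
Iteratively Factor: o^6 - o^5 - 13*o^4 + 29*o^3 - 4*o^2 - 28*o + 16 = (o - 1)*(o^5 - 13*o^3 + 16*o^2 + 12*o - 16) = (o - 2)*(o - 1)*(o^4 + 2*o^3 - 9*o^2 - 2*o + 8) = (o - 2)*(o - 1)^2*(o^3 + 3*o^2 - 6*o - 8) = (o - 2)^2*(o - 1)^2*(o^2 + 5*o + 4) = (o - 2)^2*(o - 1)^2*(o + 1)*(o + 4)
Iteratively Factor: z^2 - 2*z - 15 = (z + 3)*(z - 5)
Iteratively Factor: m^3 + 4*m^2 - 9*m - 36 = (m + 4)*(m^2 - 9) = (m - 3)*(m + 4)*(m + 3)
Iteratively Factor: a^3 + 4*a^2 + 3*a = (a + 1)*(a^2 + 3*a) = (a + 1)*(a + 3)*(a)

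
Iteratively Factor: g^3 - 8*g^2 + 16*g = (g - 4)*(g^2 - 4*g) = (g - 4)^2*(g)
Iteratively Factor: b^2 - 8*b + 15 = (b - 5)*(b - 3)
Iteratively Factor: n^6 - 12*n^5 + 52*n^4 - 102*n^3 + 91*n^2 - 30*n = (n)*(n^5 - 12*n^4 + 52*n^3 - 102*n^2 + 91*n - 30) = n*(n - 3)*(n^4 - 9*n^3 + 25*n^2 - 27*n + 10) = n*(n - 3)*(n - 2)*(n^3 - 7*n^2 + 11*n - 5) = n*(n - 3)*(n - 2)*(n - 1)*(n^2 - 6*n + 5) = n*(n - 5)*(n - 3)*(n - 2)*(n - 1)*(n - 1)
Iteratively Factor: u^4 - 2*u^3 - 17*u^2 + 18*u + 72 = (u + 3)*(u^3 - 5*u^2 - 2*u + 24) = (u + 2)*(u + 3)*(u^2 - 7*u + 12) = (u - 3)*(u + 2)*(u + 3)*(u - 4)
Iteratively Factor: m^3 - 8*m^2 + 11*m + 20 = (m + 1)*(m^2 - 9*m + 20) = (m - 4)*(m + 1)*(m - 5)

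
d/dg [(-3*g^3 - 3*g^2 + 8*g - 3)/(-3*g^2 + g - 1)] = (9*g^4 - 6*g^3 + 30*g^2 - 12*g - 5)/(9*g^4 - 6*g^3 + 7*g^2 - 2*g + 1)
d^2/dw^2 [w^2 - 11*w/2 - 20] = 2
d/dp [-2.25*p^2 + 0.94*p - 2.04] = 0.94 - 4.5*p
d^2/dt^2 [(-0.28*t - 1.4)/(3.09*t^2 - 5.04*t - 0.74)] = ((0.28*t + 1.4)*(6.18*t - 5.04)*(12.36*t - 10.08) + (5.1912*t + 5.8296)*(-3.09*t^2 + 5.04*t + 0.74))/(-3.09*t^2 + 5.04*t + 0.74)^3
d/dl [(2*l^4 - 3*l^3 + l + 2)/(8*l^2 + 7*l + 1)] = (32*l^5 + 18*l^4 - 34*l^3 - 17*l^2 - 32*l - 13)/(64*l^4 + 112*l^3 + 65*l^2 + 14*l + 1)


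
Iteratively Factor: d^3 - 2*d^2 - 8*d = (d - 4)*(d^2 + 2*d) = (d - 4)*(d + 2)*(d)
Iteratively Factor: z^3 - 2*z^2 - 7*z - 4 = (z + 1)*(z^2 - 3*z - 4) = (z + 1)^2*(z - 4)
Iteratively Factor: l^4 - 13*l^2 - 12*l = (l + 1)*(l^3 - l^2 - 12*l) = l*(l + 1)*(l^2 - l - 12) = l*(l - 4)*(l + 1)*(l + 3)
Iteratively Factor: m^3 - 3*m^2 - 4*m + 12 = (m - 2)*(m^2 - m - 6) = (m - 3)*(m - 2)*(m + 2)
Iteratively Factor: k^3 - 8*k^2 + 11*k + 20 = (k - 4)*(k^2 - 4*k - 5) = (k - 4)*(k + 1)*(k - 5)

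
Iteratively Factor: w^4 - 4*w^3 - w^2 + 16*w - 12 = (w + 2)*(w^3 - 6*w^2 + 11*w - 6) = (w - 2)*(w + 2)*(w^2 - 4*w + 3) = (w - 3)*(w - 2)*(w + 2)*(w - 1)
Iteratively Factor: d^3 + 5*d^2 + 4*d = (d)*(d^2 + 5*d + 4) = d*(d + 1)*(d + 4)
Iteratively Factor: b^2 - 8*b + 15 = (b - 3)*(b - 5)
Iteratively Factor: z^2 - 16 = (z - 4)*(z + 4)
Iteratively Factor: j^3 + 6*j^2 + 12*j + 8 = (j + 2)*(j^2 + 4*j + 4) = (j + 2)^2*(j + 2)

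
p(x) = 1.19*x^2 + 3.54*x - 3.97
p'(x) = 2.38*x + 3.54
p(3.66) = 24.93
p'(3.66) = 12.25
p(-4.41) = 3.56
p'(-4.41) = -6.96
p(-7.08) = 30.62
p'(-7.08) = -13.31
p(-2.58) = -5.18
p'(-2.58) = -2.60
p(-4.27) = 2.61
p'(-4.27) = -6.62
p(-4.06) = 1.27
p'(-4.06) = -6.12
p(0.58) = -1.52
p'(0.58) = 4.92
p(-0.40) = -5.20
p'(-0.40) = 2.59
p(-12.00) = 124.91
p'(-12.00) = -25.02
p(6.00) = 60.11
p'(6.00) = 17.82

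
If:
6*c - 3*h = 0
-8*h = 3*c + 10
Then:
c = -10/19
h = -20/19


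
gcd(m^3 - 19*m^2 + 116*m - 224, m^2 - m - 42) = m - 7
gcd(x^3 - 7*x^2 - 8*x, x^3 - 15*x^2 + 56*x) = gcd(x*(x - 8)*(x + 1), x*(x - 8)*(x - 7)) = x^2 - 8*x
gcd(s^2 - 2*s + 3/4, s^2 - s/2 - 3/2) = s - 3/2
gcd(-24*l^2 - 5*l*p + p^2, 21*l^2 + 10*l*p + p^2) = 3*l + p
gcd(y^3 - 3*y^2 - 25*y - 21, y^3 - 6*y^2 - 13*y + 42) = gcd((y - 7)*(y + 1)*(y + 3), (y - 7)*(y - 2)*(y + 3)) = y^2 - 4*y - 21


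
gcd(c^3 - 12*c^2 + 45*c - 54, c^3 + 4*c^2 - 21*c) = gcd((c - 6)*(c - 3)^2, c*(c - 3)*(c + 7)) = c - 3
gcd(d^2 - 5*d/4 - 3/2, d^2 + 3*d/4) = d + 3/4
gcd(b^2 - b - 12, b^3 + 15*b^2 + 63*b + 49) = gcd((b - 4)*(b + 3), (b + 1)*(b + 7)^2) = 1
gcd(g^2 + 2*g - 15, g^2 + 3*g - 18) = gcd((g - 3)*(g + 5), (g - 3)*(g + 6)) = g - 3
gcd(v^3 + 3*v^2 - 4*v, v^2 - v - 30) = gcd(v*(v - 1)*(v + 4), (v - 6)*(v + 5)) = 1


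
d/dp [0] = 0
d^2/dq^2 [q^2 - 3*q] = 2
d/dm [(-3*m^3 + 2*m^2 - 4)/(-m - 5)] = (6*m^3 + 43*m^2 - 20*m - 4)/(m^2 + 10*m + 25)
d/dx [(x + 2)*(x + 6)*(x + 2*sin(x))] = (x + 2)*(x + 6)*(2*cos(x) + 1) + (x + 2)*(x + 2*sin(x)) + (x + 6)*(x + 2*sin(x))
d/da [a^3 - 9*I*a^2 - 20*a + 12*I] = 3*a^2 - 18*I*a - 20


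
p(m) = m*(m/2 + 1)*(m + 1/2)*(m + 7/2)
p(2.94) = 160.88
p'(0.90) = 19.27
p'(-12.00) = -2275.25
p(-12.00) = 5865.00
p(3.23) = 212.03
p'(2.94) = 159.03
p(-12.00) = 5865.00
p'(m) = m*(m/2 + 1)*(m + 1/2) + m*(m/2 + 1)*(m + 7/2) + m*(m + 1/2)*(m + 7/2)/2 + (m/2 + 1)*(m + 1/2)*(m + 7/2)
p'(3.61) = 248.33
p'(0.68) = 13.17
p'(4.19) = 347.73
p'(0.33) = 6.02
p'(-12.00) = -2275.25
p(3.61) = 295.90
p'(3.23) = 194.54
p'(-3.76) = -13.99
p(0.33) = 1.22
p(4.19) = 467.71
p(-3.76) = 2.80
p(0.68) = 4.49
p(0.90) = 8.04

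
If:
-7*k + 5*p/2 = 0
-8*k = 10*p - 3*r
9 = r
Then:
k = 3/4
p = 21/10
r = 9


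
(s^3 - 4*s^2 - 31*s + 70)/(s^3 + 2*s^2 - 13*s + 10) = (s - 7)/(s - 1)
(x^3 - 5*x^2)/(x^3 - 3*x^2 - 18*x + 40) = x^2/(x^2 + 2*x - 8)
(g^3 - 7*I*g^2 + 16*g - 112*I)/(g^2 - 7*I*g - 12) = (g^2 - 3*I*g + 28)/(g - 3*I)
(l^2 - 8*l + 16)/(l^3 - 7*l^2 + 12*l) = (l - 4)/(l*(l - 3))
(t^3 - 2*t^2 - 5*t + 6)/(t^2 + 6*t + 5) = (t^3 - 2*t^2 - 5*t + 6)/(t^2 + 6*t + 5)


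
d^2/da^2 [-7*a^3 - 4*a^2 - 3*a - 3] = -42*a - 8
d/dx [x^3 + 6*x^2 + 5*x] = 3*x^2 + 12*x + 5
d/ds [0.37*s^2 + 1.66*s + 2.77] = 0.74*s + 1.66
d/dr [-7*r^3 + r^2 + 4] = r*(2 - 21*r)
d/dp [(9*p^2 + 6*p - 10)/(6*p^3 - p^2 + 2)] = 2*(-27*p^4 - 36*p^3 + 93*p^2 + 8*p + 6)/(36*p^6 - 12*p^5 + p^4 + 24*p^3 - 4*p^2 + 4)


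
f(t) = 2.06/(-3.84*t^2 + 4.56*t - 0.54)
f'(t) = 2.06*(7.68*t - 4.56)/(-3.84*t^2 + 4.56*t - 0.54)^2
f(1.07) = -36.00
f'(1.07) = 2301.59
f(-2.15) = -0.07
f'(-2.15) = -0.05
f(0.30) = 4.27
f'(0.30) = -19.97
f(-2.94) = -0.04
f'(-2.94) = -0.03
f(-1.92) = -0.09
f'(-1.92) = -0.07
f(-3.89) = -0.03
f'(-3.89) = -0.01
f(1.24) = -2.61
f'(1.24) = 16.38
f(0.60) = 2.53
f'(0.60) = 0.15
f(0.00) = -3.81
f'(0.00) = -32.21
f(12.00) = -0.00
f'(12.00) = 0.00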